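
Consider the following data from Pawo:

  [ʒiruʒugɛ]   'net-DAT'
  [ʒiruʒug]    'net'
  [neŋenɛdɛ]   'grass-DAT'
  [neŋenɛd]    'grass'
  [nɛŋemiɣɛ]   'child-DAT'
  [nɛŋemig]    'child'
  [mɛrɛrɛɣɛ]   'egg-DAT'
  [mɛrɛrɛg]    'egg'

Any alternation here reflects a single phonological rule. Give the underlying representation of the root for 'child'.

'child' shows [ɣ] ~ [g] at the end of the stem ([nɛŋemiɣɛ] vs [nɛŋemig]).
The stem 'net' ([ʒiruʒugɛ], [ʒiruʒug]) shows [g] unchanged in both environments, so [g] cannot be basic with [ɣ] derived before the DAT suffix.
The alternation reflects word-final hardening: voiced fricatives become stops word-finally. /ɣ/ is underlying.
So 'child' = /nɛŋemiɣ/.

/nɛŋemiɣ/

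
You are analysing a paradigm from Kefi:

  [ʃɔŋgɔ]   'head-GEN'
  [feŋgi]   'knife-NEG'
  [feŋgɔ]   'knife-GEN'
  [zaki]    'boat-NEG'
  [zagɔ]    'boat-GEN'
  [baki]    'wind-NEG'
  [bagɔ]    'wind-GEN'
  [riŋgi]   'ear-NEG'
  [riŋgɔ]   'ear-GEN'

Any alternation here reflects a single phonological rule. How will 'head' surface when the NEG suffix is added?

[ʃɔŋgi]

The NEG suffix surfaces as [-gi] and [-ki], depending on the final segment of the stem.
The GEN suffix, which begins with [g], is invariant after every stem; so [g] is not altered by any rule here.
The NEG suffix is therefore /-ki/ underlyingly, with post-nasal voicing: voiceless stops become voiced after a nasal.
After 'head', which ends in a nasal, the suffix surfaces as [-gi], giving [ʃɔŋgi].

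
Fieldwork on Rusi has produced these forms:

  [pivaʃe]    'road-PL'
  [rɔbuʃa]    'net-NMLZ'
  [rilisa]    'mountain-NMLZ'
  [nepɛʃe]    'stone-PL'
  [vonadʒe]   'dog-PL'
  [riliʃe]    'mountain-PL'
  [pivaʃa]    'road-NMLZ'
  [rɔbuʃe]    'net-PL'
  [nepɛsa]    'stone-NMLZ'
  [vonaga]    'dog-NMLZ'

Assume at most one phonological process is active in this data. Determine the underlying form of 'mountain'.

/rilis/

The root 'mountain' surfaces as [rilisa] and [riliʃe], with a stem-final [s] ~ [ʃ] alternation.
If /ʃ/ were underlying and a rule turned it into [s] before the NMLZ suffix, 'net' would also alternate; but it has [ʃ] in both [rɔbuʃa] and [rɔbuʃe].
So /s/ is underlying, and a rule of palatalization before a front vowel — /g/ and /s/ become palato-alveolar [dʒ] and [ʃ] before a front vowel — gives [ʃ].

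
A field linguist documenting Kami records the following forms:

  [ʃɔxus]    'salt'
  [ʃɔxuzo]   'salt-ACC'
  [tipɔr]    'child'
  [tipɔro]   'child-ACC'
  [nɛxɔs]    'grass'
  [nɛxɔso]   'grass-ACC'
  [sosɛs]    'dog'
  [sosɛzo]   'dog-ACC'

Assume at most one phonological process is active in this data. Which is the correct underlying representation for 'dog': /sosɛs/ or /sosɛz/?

The root 'dog' surfaces as [sosɛs] and [sosɛzo], with a stem-final [s] ~ [z] alternation.
Compare 'grass', with invariant [s] in [nɛxɔs] and [nɛxɔso]: an analysis with underlying /s/ and a rule producing [z] before the ACC suffix would wrongly predict alternation here too.
So /z/ is underlying, and a rule of word-final obstruent devoicing — voiced obstruents become voiceless word-finally — gives [s].

/sosɛz/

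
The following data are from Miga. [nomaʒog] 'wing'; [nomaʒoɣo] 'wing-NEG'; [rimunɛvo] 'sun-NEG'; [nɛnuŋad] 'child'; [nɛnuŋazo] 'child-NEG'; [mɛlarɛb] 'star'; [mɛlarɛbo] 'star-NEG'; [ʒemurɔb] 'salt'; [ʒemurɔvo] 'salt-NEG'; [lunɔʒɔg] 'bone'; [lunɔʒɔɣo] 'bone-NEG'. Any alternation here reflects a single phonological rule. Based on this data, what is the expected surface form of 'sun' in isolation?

'salt' shows [b] ~ [v] at the end of the stem ([ʒemurɔb] vs [ʒemurɔvo]).
If /b/ were underlying and a rule turned it into [v] before the NEG suffix, 'star' would also alternate; but it has [b] in both [mɛlarɛb] and [mɛlarɛbo].
The underlying segment must be /v/; voiced fricatives become stops word-finally, yielding [b] there.
The one attested form of 'sun', [rimunɛvo], shows underlying /rimunɛv/. Applying the same rule word-finally gives [rimunɛb].

[rimunɛb]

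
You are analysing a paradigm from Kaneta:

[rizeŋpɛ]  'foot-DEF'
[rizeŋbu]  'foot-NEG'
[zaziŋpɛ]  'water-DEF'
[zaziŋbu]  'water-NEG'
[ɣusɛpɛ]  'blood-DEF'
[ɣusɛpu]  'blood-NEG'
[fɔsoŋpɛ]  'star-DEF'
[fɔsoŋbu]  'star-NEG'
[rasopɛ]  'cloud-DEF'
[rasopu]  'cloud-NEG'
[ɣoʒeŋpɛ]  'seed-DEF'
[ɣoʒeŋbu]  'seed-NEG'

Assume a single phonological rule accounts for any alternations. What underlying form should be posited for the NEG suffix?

/-bu/

The NEG suffix surfaces as [-bu] and [-pu], depending on the final segment of the stem.
The DEF suffix, which begins with [p], is invariant after every stem; so [p] is not altered by any rule here.
The NEG suffix is therefore /-bu/ underlyingly, with post-vocalic devoicing: voiced stops become voiceless after a vowel.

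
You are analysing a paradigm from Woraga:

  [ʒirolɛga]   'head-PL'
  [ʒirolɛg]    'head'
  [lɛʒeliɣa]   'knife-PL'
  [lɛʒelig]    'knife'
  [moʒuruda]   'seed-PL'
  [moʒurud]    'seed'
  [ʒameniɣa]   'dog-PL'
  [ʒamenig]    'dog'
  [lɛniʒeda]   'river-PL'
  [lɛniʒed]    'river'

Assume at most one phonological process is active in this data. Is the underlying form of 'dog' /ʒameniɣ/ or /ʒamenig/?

The stem for 'dog' ends in [ɣ] in [ʒameniɣa] but [g] in [ʒamenig].
The stem 'head' ([ʒirolɛga], [ʒirolɛg]) shows [g] unchanged in both environments, so [g] cannot be basic with [ɣ] derived before the PL suffix.
The underlying segment must be /ɣ/; voiced fricatives become stops word-finally, yielding [g] there.

/ʒameniɣ/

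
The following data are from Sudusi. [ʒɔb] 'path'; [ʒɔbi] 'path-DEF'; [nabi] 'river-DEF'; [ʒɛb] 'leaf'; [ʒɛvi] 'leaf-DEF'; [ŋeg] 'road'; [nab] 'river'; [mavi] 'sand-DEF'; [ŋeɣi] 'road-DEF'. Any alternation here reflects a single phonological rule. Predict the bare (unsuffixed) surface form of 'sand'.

[mab]

The root 'leaf' surfaces as [ʒɛvi] and [ʒɛb], with a stem-final [v] ~ [b] alternation.
The stem 'river' ([nabi], [nab]) shows [b] unchanged in both environments, so [b] cannot be basic with [v] derived before the DEF suffix.
Therefore /v/ is basic and [b] is derived by word-final hardening (voiced fricatives become stops word-finally).
The one attested form of 'sand', [mavi], shows underlying /mav/. Applying the same rule word-finally gives [mab].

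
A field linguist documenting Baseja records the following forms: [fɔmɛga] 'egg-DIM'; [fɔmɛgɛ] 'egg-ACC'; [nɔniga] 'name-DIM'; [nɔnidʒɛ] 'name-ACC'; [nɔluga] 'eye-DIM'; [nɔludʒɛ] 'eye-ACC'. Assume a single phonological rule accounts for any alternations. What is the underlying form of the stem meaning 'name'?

/nɔnidʒ/

In [nɔniga] and [nɔnidʒɛ] the final segment of 'name' alternates: [g] ~ [dʒ].
If /g/ were underlying and a rule turned it into [dʒ] before the ACC suffix, 'egg' would also alternate; but it has [g] in both [fɔmɛga] and [fɔmɛgɛ].
The alternation reflects depalatalization: palato-alveolar /dʒ/ becomes [g] when no front vowel follows. /dʒ/ is underlying.
Hence 'name' is /nɔnidʒ/ underlyingly.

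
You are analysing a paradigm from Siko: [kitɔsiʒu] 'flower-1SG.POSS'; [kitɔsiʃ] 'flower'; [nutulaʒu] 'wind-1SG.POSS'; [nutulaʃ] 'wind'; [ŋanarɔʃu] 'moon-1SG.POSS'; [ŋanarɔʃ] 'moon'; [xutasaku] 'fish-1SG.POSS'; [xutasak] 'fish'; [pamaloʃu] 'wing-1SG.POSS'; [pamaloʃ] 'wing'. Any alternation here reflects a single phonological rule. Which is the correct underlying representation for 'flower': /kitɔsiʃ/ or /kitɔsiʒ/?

In [kitɔsiʒu] and [kitɔsiʃ] the final segment of 'flower' alternates: [ʒ] ~ [ʃ].
If /ʃ/ were underlying and a rule turned it into [ʒ] before the 1SG.POSS suffix, 'wing' would also alternate; but it has [ʃ] in both [pamaloʃu] and [pamaloʃ].
The alternation reflects word-final obstruent devoicing: voiced obstruents become voiceless word-finally. /ʒ/ is underlying.

/kitɔsiʒ/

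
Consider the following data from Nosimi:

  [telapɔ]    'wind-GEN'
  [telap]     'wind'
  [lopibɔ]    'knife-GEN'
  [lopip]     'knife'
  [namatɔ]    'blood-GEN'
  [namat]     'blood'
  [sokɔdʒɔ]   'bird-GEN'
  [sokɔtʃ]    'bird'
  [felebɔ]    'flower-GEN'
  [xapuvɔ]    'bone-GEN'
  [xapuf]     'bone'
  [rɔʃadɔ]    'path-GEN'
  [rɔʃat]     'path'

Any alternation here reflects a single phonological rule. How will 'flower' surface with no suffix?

[felep]

The stem for 'knife' ends in [b] in [lopibɔ] but [p] in [lopip].
But 'wind' keeps [p] in both environments ([telapɔ], [telap]), so there is no rule changing /p/ to [b] before the GEN suffix.
Therefore /b/ is basic and [p] is derived by word-final obstruent devoicing (voiced obstruents become voiceless word-finally).
The one attested form of 'flower', [felebɔ], shows underlying /feleb/. Applying the same rule word-finally gives [felep].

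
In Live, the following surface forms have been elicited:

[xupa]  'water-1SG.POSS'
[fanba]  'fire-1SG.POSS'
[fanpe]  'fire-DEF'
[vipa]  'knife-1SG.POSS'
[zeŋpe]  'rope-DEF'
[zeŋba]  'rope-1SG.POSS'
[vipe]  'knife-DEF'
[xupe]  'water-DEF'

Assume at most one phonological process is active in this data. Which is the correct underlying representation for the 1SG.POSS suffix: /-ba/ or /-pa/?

The 1SG.POSS morpheme has two allomorphs, [-ba] and [-pa].
The DEF suffix, which begins with [p], is invariant after every stem; so [p] is not altered by any rule here.
So the underlying form is /-ba/, and voiced stops become voiceless after a vowel.

/-ba/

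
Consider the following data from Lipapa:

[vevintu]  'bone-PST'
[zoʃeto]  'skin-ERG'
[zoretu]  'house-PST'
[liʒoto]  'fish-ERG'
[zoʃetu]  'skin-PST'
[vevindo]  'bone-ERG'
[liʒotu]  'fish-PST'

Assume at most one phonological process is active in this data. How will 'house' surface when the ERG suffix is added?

The ERG morpheme has two allomorphs, [-do] and [-to].
By contrast the PST suffix keeps its initial [t] throughout — that segment must be underlying.
So the underlying form is /-do/, and voiced stops become voiceless after a vowel.
After 'house', which ends in a vowel, the suffix surfaces as [-to], giving [zoreto].

[zoreto]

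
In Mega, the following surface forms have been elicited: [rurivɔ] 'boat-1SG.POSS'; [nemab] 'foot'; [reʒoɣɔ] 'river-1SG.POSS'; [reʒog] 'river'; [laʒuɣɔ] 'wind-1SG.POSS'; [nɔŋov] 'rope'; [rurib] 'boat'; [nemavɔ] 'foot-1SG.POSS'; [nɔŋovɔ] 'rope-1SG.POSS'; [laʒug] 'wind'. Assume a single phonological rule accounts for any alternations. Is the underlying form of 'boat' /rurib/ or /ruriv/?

The root 'boat' surfaces as [rurib] and [rurivɔ], with a stem-final [b] ~ [v] alternation.
The stem 'rope' ([nɔŋov], [nɔŋovɔ]) shows [v] unchanged in both environments, so [v] cannot be basic with [b] derived in isolation.
Therefore /b/ is basic and [v] is derived by intervocalic spirantization (voiced stops become fricatives between vowels).

/rurib/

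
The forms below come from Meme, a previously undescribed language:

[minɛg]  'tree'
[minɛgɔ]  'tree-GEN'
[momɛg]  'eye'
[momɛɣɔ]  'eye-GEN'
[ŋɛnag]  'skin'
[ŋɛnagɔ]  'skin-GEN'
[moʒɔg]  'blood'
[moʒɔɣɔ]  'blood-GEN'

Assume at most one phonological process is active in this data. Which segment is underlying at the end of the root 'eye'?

In [momɛg] and [momɛɣɔ] the final segment of 'eye' alternates: [g] ~ [ɣ].
The stem 'skin' ([ŋɛnag], [ŋɛnagɔ]) shows [g] unchanged in both environments, so [g] cannot be basic with [ɣ] derived before the GEN suffix.
Therefore /ɣ/ is basic and [g] is derived by word-final hardening (voiced fricatives become stops word-finally).

/ɣ/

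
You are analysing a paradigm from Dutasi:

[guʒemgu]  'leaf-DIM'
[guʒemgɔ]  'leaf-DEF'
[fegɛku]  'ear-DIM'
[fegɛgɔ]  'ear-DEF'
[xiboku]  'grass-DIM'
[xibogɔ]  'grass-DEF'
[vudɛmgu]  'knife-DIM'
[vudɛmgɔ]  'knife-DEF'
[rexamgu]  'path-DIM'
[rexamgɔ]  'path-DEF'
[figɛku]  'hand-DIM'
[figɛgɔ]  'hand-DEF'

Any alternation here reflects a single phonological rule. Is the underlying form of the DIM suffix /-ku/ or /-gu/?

/-ku/

The DIM suffix surfaces as [-gu] and [-ku], depending on the final segment of the stem.
The DEF suffix, which begins with [g], is invariant after every stem; so [g] is not altered by any rule here.
The DIM suffix is therefore /-ku/ underlyingly, with post-nasal voicing: voiceless stops become voiced after a nasal.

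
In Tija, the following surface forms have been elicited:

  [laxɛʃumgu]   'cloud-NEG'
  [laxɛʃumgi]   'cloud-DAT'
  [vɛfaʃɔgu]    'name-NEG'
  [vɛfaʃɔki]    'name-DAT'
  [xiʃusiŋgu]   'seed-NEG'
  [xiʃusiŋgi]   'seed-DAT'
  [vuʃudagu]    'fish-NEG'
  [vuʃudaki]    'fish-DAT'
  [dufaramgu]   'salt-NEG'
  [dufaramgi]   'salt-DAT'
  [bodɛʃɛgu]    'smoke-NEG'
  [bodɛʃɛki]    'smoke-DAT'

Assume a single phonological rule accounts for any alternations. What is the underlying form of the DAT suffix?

The DAT suffix surfaces as [-gi] and [-ki], depending on the final segment of the stem.
The NEG suffix, which begins with [g], is invariant after every stem; so [g] is not altered by any rule here.
So the underlying form is /-ki/, and voiceless stops become voiced after a nasal.

/-ki/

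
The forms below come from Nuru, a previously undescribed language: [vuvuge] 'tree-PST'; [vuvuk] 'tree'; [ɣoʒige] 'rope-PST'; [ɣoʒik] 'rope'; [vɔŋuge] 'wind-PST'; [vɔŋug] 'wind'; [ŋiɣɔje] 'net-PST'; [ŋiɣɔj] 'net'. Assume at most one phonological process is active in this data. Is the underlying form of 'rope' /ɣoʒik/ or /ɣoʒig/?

In [ɣoʒige] and [ɣoʒik] the final segment of 'rope' alternates: [g] ~ [k].
But 'wind' keeps [g] in both environments ([vɔŋuge], [vɔŋug]), so there is no rule changing /g/ to [k] in isolation.
The alternation reflects intervocalic voicing: voiceless stops become voiced between vowels. /k/ is underlying.

/ɣoʒik/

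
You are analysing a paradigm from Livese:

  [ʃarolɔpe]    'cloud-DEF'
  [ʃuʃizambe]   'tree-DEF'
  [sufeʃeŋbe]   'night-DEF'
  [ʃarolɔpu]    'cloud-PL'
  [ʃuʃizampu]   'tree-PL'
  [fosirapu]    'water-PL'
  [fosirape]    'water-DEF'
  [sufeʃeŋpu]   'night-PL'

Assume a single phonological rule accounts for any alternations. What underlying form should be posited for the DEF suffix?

The DEF morpheme has two allomorphs, [-be] and [-pe].
By contrast the PL suffix keeps its initial [p] throughout — that segment must be underlying.
So the underlying form is /-be/, and voiced stops become voiceless after a vowel.

/-be/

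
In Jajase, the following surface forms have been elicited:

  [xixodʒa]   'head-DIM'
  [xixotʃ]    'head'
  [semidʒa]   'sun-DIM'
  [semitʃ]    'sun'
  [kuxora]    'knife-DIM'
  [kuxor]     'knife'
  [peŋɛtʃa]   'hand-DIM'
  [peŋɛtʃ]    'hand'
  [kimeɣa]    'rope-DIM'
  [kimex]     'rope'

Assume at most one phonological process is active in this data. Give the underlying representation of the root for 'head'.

/xixodʒ/

'head' shows [dʒ] ~ [tʃ] at the end of the stem ([xixodʒa] vs [xixotʃ]).
But 'hand' keeps [tʃ] in both environments ([peŋɛtʃa], [peŋɛtʃ]), so there is no rule changing /tʃ/ to [dʒ] before the DIM suffix.
The alternation reflects word-final obstruent devoicing: voiced obstruents become voiceless word-finally. /dʒ/ is underlying.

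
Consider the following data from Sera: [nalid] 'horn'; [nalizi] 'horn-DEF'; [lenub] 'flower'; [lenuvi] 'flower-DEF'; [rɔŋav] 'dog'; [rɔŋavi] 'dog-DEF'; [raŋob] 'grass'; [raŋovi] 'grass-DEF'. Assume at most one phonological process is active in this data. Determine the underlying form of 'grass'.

/raŋob/

The root 'grass' surfaces as [raŋob] and [raŋovi], with a stem-final [b] ~ [v] alternation.
But 'dog' keeps [v] in both environments ([rɔŋav], [rɔŋavi]), so there is no rule changing /v/ to [b] in isolation.
The underlying segment must be /b/; voiced stops become fricatives between vowels, yielding [v] there.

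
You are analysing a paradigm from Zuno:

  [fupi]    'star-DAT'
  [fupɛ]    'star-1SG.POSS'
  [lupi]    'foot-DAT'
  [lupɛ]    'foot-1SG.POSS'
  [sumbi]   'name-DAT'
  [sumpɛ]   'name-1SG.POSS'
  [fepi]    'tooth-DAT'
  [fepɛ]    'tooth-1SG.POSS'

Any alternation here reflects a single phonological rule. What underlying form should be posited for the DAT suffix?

/-bi/

The DAT suffix surfaces as [-bi] and [-pi], depending on the final segment of the stem.
The 1SG.POSS suffix, which begins with [p], is invariant after every stem; so [p] is not altered by any rule here.
The DAT suffix is therefore /-bi/ underlyingly, with post-vocalic devoicing: voiced stops become voiceless after a vowel.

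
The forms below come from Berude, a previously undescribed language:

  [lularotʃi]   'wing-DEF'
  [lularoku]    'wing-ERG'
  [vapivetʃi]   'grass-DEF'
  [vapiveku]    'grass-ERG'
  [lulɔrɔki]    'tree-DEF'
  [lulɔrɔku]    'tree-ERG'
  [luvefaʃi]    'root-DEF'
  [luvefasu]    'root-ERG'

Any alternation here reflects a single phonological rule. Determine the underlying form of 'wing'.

/lularotʃ/

'wing' shows [tʃ] ~ [k] at the end of the stem ([lularotʃi] vs [lularoku]).
Compare 'tree', with invariant [k] in [lulɔrɔki] and [lulɔrɔku]: an analysis with underlying /k/ and a rule producing [tʃ] before the DEF suffix would wrongly predict alternation here too.
The underlying segment must be /tʃ/; palato-alveolar /tʃ/ and /ʃ/ become [k] and [s] when no front vowel follows, yielding [k] there.
Hence 'wing' is /lularotʃ/ underlyingly.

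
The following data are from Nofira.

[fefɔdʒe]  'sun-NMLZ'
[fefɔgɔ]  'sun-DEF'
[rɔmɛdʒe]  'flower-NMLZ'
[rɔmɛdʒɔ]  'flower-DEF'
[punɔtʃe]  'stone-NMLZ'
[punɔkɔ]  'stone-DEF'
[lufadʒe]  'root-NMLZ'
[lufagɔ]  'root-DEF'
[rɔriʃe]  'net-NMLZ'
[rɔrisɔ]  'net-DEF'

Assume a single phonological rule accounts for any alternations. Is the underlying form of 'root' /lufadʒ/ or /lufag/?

/lufag/

The stem for 'root' ends in [dʒ] in [lufadʒe] but [g] in [lufagɔ].
If /dʒ/ were underlying and a rule turned it into [g] before the DEF suffix, 'flower' would also alternate; but it has [dʒ] in both [rɔmɛdʒe] and [rɔmɛdʒɔ].
The alternation reflects palatalization before a front vowel: /k/, /g/ and /s/ become palato-alveolar [tʃ], [dʒ] and [ʃ] before a front vowel. /g/ is underlying.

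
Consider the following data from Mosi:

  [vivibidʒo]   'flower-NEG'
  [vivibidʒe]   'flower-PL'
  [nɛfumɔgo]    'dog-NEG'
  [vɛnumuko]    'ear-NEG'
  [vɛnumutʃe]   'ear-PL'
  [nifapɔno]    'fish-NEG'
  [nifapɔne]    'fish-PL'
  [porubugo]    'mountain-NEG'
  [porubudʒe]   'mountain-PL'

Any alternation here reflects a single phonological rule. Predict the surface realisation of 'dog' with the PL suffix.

In [porubugo] and [porubudʒe] the final segment of 'mountain' alternates: [g] ~ [dʒ].
The stem 'flower' ([vivibidʒo], [vivibidʒe]) shows [dʒ] unchanged in both environments, so [dʒ] cannot be basic with [g] derived before the NEG suffix.
The alternation reflects palatalization before a front vowel: /k/ and /g/ become palato-alveolar [tʃ] and [dʒ] before a front vowel. /g/ is underlying.
The one attested form of 'dog', [nɛfumɔgo], shows underlying /nɛfumɔg/. Applying the same rule before a front vowel gives [nɛfumɔdʒe].

[nɛfumɔdʒe]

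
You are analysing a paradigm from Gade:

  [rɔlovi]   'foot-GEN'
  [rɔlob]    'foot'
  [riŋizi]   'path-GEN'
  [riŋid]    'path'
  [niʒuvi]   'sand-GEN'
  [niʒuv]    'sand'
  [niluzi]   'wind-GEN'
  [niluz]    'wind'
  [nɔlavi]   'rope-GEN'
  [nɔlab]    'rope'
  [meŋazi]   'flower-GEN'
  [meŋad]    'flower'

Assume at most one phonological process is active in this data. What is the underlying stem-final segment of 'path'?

/d/

The root 'path' surfaces as [riŋizi] and [riŋid], with a stem-final [z] ~ [d] alternation.
If /z/ were underlying and a rule turned it into [d] in isolation, 'wind' would also alternate; but it has [z] in both [niluzi] and [niluz].
The alternation reflects intervocalic spirantization: voiced stops become fricatives between vowels. /d/ is underlying.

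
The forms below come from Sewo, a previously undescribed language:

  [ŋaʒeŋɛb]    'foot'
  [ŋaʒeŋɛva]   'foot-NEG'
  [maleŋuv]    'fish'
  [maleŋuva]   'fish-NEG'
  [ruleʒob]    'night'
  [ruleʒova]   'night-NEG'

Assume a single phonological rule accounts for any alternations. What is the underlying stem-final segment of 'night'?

/b/

In [ruleʒob] and [ruleʒova] the final segment of 'night' alternates: [b] ~ [v].
But 'fish' keeps [v] in both environments ([maleŋuv], [maleŋuva]), so there is no rule changing /v/ to [b] in isolation.
Therefore /b/ is basic and [v] is derived by intervocalic spirantization (voiced stops become fricatives between vowels).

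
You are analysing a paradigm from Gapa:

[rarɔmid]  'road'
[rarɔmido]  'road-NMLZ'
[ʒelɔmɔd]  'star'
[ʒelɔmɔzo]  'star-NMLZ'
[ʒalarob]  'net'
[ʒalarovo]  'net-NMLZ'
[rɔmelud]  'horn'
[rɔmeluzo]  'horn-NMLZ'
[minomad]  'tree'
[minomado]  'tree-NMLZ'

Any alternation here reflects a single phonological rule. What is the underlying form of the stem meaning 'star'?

/ʒelɔmɔz/

The stem for 'star' ends in [d] in [ʒelɔmɔd] but [z] in [ʒelɔmɔzo].
Compare 'tree', with invariant [d] in [minomad] and [minomado]: an analysis with underlying /d/ and a rule producing [z] before the NMLZ suffix would wrongly predict alternation here too.
Therefore /z/ is basic and [d] is derived by word-final hardening (voiced fricatives become stops word-finally).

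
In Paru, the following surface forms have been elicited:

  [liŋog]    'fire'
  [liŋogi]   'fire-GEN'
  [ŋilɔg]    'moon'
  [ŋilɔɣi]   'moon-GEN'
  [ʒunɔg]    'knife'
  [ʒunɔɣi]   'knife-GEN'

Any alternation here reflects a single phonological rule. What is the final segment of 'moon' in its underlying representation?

In [ŋilɔg] and [ŋilɔɣi] the final segment of 'moon' alternates: [g] ~ [ɣ].
Compare 'fire', with invariant [g] in [liŋog] and [liŋogi]: an analysis with underlying /g/ and a rule producing [ɣ] before the GEN suffix would wrongly predict alternation here too.
So /ɣ/ is underlying, and a rule of word-final hardening — voiced fricatives become stops word-finally — gives [g].

/ɣ/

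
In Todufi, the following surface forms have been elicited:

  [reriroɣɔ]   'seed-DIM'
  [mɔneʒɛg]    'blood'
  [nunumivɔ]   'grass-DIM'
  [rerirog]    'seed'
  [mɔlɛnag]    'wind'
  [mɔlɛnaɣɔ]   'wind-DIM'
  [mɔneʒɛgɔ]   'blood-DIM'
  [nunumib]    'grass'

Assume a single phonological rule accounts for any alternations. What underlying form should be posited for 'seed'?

'seed' shows [ɣ] ~ [g] at the end of the stem ([reriroɣɔ] vs [rerirog]).
Compare 'blood', with invariant [g] in [mɔneʒɛgɔ] and [mɔneʒɛg]: an analysis with underlying /g/ and a rule producing [ɣ] before the DIM suffix would wrongly predict alternation here too.
Therefore /ɣ/ is basic and [g] is derived by word-final hardening (voiced fricatives become stops word-finally).
So 'seed' = /reriroɣ/.

/reriroɣ/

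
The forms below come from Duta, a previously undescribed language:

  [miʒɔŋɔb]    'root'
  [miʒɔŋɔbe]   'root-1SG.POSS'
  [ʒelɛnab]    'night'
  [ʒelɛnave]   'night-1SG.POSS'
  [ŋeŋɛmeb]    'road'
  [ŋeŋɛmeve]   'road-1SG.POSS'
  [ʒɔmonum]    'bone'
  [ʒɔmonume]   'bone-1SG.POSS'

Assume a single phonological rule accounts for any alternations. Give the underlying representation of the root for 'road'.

In [ŋeŋɛmeb] and [ŋeŋɛmeve] the final segment of 'road' alternates: [b] ~ [v].
If /b/ were underlying and a rule turned it into [v] before the 1SG.POSS suffix, 'root' would also alternate; but it has [b] in both [miʒɔŋɔb] and [miʒɔŋɔbe].
The alternation reflects word-final hardening: voiced fricatives become stops word-finally. /v/ is underlying.

/ŋeŋɛmev/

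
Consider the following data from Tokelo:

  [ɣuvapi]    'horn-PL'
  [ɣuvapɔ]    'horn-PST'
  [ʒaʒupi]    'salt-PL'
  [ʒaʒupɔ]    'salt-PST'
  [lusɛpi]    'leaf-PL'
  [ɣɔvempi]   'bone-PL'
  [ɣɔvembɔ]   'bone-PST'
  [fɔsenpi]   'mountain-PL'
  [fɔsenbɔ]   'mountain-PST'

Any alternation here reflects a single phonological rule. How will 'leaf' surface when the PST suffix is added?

The PST morpheme has two allomorphs, [-bɔ] and [-pɔ].
By contrast the PL suffix keeps its initial [p] throughout — that segment must be underlying.
So the underlying form is /-bɔ/, and voiced stops become voiceless after a vowel.
After 'leaf', which ends in a vowel, the suffix surfaces as [-pɔ], giving [lusɛpɔ].

[lusɛpɔ]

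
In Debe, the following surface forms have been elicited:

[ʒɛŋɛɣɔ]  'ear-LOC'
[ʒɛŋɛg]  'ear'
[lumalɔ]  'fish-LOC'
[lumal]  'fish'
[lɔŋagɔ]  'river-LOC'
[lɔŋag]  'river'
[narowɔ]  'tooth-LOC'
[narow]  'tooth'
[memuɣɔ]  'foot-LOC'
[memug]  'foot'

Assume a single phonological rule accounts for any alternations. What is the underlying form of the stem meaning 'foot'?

/memuɣ/

'foot' shows [ɣ] ~ [g] at the end of the stem ([memuɣɔ] vs [memug]).
But 'river' keeps [g] in both environments ([lɔŋagɔ], [lɔŋag]), so there is no rule changing /g/ to [ɣ] before the LOC suffix.
So /ɣ/ is underlying, and a rule of word-final hardening — voiced fricatives become stops word-finally — gives [g].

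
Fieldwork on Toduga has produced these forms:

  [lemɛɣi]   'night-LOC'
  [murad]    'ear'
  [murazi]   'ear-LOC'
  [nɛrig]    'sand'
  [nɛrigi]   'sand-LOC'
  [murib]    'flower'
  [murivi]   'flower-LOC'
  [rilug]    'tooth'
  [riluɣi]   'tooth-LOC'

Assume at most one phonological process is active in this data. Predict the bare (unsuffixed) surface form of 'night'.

The root 'tooth' surfaces as [rilug] and [riluɣi], with a stem-final [g] ~ [ɣ] alternation.
Compare 'sand', with invariant [g] in [nɛrig] and [nɛrigi]: an analysis with underlying /g/ and a rule producing [ɣ] before the LOC suffix would wrongly predict alternation here too.
The underlying segment must be /ɣ/; voiced fricatives become stops word-finally, yielding [g] there.
From [lemɛɣi] the stem 'night' is /lemɛɣ/; word-finally this yields [lemɛg].

[lemɛg]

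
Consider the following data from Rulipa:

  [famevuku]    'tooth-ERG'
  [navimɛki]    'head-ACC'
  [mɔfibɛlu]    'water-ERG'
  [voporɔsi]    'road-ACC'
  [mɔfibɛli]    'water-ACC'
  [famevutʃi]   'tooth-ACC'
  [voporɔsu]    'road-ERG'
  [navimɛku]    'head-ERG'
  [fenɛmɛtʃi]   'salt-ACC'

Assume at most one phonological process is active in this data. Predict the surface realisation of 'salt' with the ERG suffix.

[fenɛmɛku]

'tooth' shows [tʃ] ~ [k] at the end of the stem ([famevutʃi] vs [famevuku]).
The stem 'head' ([navimɛki], [navimɛku]) shows [k] unchanged in both environments, so [k] cannot be basic with [tʃ] derived before the ACC suffix.
Therefore /tʃ/ is basic and [k] is derived by depalatalization (palato-alveolar /tʃ/ becomes [k] when no front vowel follows).
The one attested form of 'salt', [fenɛmɛtʃi], shows underlying /fenɛmɛtʃ/. Applying the same rule when no front vowel follows gives [fenɛmɛku].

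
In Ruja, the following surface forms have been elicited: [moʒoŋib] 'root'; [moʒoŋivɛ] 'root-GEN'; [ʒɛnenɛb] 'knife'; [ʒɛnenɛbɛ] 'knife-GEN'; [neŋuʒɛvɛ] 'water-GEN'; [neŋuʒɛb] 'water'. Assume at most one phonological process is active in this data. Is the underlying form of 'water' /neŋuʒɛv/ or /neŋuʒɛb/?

The stem for 'water' ends in [v] in [neŋuʒɛvɛ] but [b] in [neŋuʒɛb].
The stem 'knife' ([ʒɛnenɛbɛ], [ʒɛnenɛb]) shows [b] unchanged in both environments, so [b] cannot be basic with [v] derived before the GEN suffix.
The alternation reflects word-final hardening: voiced fricatives become stops word-finally. /v/ is underlying.

/neŋuʒɛv/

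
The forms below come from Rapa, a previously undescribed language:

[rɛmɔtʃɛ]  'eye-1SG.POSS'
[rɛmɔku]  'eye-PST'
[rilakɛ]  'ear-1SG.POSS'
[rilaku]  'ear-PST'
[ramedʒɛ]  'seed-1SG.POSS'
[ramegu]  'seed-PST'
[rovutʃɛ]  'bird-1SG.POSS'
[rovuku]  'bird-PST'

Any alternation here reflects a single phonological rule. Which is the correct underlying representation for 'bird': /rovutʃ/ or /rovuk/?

'bird' shows [tʃ] ~ [k] at the end of the stem ([rovutʃɛ] vs [rovuku]).
But 'ear' keeps [k] in both environments ([rilakɛ], [rilaku]), so there is no rule changing /k/ to [tʃ] before the 1SG.POSS suffix.
Therefore /tʃ/ is basic and [k] is derived by depalatalization (palato-alveolar /tʃ/ and /dʒ/ become [k] and [g] when no front vowel follows).

/rovutʃ/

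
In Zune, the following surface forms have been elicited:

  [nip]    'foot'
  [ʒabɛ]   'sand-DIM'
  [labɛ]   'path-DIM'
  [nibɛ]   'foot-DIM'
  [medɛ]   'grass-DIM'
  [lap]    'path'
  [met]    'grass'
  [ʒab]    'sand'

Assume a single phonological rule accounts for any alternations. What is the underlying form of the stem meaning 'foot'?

The root 'foot' surfaces as [nip] and [nibɛ], with a stem-final [p] ~ [b] alternation.
The stem 'sand' ([ʒab], [ʒabɛ]) shows [b] unchanged in both environments, so [b] cannot be basic with [p] derived in isolation.
So /p/ is underlying, and a rule of intervocalic voicing — voiceless stops become voiced between vowels — gives [b].
Hence 'foot' is /nip/ underlyingly.

/nip/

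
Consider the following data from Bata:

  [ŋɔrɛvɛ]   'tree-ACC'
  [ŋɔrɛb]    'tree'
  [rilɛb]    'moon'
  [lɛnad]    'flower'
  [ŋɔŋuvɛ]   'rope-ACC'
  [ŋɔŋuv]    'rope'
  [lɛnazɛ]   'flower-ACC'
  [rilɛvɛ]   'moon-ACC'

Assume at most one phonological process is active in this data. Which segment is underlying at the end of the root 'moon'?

'moon' shows [b] ~ [v] at the end of the stem ([rilɛb] vs [rilɛvɛ]).
But 'rope' keeps [v] in both environments ([ŋɔŋuv], [ŋɔŋuvɛ]), so there is no rule changing /v/ to [b] in isolation.
So /b/ is underlying, and a rule of intervocalic spirantization — voiced stops become fricatives between vowels — gives [v].

/b/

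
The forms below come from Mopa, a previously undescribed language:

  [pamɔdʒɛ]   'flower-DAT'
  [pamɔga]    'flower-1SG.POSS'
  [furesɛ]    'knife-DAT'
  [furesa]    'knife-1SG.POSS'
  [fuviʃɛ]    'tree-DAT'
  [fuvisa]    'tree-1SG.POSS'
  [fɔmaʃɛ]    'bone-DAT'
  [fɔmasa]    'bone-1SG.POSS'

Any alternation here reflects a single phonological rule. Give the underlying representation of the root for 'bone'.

The root 'bone' surfaces as [fɔmaʃɛ] and [fɔmasa], with a stem-final [ʃ] ~ [s] alternation.
If /s/ were underlying and a rule turned it into [ʃ] before the DAT suffix, 'knife' would also alternate; but it has [s] in both [furesɛ] and [furesa].
The alternation reflects depalatalization: palato-alveolar /dʒ/ and /ʃ/ become [g] and [s] when no front vowel follows. /ʃ/ is underlying.
The underlying form of 'bone' is therefore /fɔmaʃ/.

/fɔmaʃ/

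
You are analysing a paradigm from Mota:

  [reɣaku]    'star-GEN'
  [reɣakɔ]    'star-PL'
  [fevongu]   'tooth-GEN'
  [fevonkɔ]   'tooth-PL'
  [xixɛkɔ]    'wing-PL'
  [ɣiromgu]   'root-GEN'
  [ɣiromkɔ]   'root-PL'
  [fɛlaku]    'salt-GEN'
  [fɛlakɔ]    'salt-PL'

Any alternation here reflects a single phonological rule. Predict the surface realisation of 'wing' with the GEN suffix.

[xixɛku]

The GEN morpheme has two allomorphs, [-gu] and [-ku].
The PL suffix, which begins with [k], is invariant after every stem; so [k] is not altered by any rule here.
The GEN suffix is therefore /-gu/ underlyingly, with post-vocalic devoicing: voiced stops become voiceless after a vowel.
After 'wing', which ends in a vowel, the suffix surfaces as [-ku], giving [xixɛku].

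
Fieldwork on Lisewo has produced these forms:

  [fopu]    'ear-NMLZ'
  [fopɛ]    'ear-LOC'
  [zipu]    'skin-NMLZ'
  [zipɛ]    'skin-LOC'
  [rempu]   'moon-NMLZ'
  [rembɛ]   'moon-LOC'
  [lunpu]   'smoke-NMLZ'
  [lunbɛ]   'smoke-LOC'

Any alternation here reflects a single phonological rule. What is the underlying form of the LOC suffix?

/-bɛ/

The LOC morpheme has two allomorphs, [-bɛ] and [-pɛ].
The NMLZ suffix, which begins with [p], is invariant after every stem; so [p] is not altered by any rule here.
The LOC suffix is therefore /-bɛ/ underlyingly, with post-vocalic devoicing: voiced stops become voiceless after a vowel.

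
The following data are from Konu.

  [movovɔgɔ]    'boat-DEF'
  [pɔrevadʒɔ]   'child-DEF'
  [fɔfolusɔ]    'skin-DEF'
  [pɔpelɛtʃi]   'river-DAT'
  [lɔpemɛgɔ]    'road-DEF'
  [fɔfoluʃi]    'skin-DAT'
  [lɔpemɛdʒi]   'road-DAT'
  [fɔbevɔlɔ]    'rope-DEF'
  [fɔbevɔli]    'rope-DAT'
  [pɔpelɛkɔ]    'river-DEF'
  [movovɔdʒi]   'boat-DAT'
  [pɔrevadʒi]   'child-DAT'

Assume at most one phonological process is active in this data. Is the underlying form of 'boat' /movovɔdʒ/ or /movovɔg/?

In [movovɔgɔ] and [movovɔdʒi] the final segment of 'boat' alternates: [g] ~ [dʒ].
Compare 'child', with invariant [dʒ] in [pɔrevadʒɔ] and [pɔrevadʒi]: an analysis with underlying /dʒ/ and a rule producing [g] before the DEF suffix would wrongly predict alternation here too.
Therefore /g/ is basic and [dʒ] is derived by palatalization before a front vowel (/k/, /g/ and /s/ become palato-alveolar [tʃ], [dʒ] and [ʃ] before a front vowel).

/movovɔg/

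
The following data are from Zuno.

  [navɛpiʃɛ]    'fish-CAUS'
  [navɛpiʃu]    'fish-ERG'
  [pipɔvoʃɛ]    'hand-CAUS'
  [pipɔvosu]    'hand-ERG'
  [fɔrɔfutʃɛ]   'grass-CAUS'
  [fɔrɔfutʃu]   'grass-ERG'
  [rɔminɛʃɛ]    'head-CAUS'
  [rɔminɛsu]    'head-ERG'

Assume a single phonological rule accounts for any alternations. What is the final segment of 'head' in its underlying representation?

/s/

The stem for 'head' ends in [ʃ] in [rɔminɛʃɛ] but [s] in [rɔminɛsu].
But 'fish' keeps [ʃ] in both environments ([navɛpiʃɛ], [navɛpiʃu]), so there is no rule changing /ʃ/ to [s] before the ERG suffix.
The underlying segment must be /s/; /s/ becomes palato-alveolar [ʃ] before a front vowel, yielding [ʃ] there.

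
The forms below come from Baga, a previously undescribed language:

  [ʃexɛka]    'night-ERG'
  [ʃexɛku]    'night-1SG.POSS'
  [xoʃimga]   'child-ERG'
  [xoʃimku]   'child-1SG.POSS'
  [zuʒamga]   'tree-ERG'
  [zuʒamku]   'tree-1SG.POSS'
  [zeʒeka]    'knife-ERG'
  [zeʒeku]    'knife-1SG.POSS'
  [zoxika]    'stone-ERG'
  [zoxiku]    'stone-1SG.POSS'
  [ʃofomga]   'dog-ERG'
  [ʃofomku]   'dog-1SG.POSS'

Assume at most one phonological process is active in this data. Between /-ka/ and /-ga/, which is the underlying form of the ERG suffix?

The ERG morpheme has two allomorphs, [-ga] and [-ka].
By contrast the 1SG.POSS suffix keeps its initial [k] throughout — that segment must be underlying.
The ERG suffix is therefore /-ga/ underlyingly, with post-vocalic devoicing: voiced stops become voiceless after a vowel.

/-ga/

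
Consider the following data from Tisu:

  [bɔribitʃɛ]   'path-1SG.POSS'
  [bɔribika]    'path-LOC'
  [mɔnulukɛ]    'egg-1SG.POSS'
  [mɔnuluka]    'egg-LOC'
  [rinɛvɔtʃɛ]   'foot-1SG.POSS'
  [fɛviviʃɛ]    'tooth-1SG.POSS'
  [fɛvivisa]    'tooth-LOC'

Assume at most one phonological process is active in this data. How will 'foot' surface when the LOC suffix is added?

'path' shows [tʃ] ~ [k] at the end of the stem ([bɔribitʃɛ] vs [bɔribika]).
Compare 'egg', with invariant [k] in [mɔnulukɛ] and [mɔnuluka]: an analysis with underlying /k/ and a rule producing [tʃ] before the 1SG.POSS suffix would wrongly predict alternation here too.
The underlying segment must be /tʃ/; palato-alveolar /tʃ/ and /ʃ/ become [k] and [s] when no front vowel follows, yielding [k] there.
From [rinɛvɔtʃɛ] the stem 'foot' is /rinɛvɔtʃ/; when no front vowel follows this yields [rinɛvɔka].

[rinɛvɔka]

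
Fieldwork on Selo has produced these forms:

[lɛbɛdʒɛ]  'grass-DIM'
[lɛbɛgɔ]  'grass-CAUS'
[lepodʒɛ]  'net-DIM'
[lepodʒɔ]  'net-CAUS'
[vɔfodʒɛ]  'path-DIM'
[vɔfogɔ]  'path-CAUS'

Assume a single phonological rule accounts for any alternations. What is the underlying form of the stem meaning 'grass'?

/lɛbɛg/

The stem for 'grass' ends in [dʒ] in [lɛbɛdʒɛ] but [g] in [lɛbɛgɔ].
But 'net' keeps [dʒ] in both environments ([lepodʒɛ], [lepodʒɔ]), so there is no rule changing /dʒ/ to [g] before the CAUS suffix.
The alternation reflects palatalization before a front vowel: /g/ becomes palato-alveolar [dʒ] before a front vowel. /g/ is underlying.
Hence 'grass' is /lɛbɛg/ underlyingly.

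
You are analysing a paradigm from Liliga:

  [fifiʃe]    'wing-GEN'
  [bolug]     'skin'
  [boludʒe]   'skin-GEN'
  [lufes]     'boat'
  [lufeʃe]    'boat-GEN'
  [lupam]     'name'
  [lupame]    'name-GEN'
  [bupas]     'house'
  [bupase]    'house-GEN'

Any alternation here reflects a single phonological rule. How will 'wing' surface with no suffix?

The root 'boat' surfaces as [lufes] and [lufeʃe], with a stem-final [s] ~ [ʃ] alternation.
But 'house' keeps [s] in both environments ([bupas], [bupase]), so there is no rule changing /s/ to [ʃ] before the GEN suffix.
The underlying segment must be /ʃ/; palato-alveolar /dʒ/ and /ʃ/ become [g] and [s] when no front vowel follows, yielding [s] there.
The one attested form of 'wing', [fifiʃe], shows underlying /fifiʃ/. Applying the same rule when no front vowel follows gives [fifis].

[fifis]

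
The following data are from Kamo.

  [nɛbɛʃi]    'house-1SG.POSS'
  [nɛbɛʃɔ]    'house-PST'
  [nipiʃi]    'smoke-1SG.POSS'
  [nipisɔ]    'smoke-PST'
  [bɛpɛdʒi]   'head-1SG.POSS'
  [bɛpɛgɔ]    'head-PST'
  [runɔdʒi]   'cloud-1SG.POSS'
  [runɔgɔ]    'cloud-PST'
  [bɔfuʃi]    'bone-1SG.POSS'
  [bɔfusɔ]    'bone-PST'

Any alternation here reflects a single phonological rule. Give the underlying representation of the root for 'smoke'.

The root 'smoke' surfaces as [nipiʃi] and [nipisɔ], with a stem-final [ʃ] ~ [s] alternation.
The stem 'house' ([nɛbɛʃi], [nɛbɛʃɔ]) shows [ʃ] unchanged in both environments, so [ʃ] cannot be basic with [s] derived before the PST suffix.
So /s/ is underlying, and a rule of palatalization before a front vowel — /g/ and /s/ become palato-alveolar [dʒ] and [ʃ] before a front vowel — gives [ʃ].
The underlying form of 'smoke' is therefore /nipis/.

/nipis/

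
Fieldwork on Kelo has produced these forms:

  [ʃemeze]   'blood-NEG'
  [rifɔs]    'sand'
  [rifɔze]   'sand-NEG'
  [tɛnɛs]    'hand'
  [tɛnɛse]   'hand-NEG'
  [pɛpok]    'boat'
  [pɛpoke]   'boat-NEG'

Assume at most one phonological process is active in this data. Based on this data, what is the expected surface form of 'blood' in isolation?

[ʃemes]

'sand' shows [s] ~ [z] at the end of the stem ([rifɔs] vs [rifɔze]).
Compare 'hand', with invariant [s] in [tɛnɛs] and [tɛnɛse]: an analysis with underlying /s/ and a rule producing [z] before the NEG suffix would wrongly predict alternation here too.
So /z/ is underlying, and a rule of word-final obstruent devoicing — voiced obstruents become voiceless word-finally — gives [s].
The one attested form of 'blood', [ʃemeze], shows underlying /ʃemez/. Applying the same rule word-finally gives [ʃemes].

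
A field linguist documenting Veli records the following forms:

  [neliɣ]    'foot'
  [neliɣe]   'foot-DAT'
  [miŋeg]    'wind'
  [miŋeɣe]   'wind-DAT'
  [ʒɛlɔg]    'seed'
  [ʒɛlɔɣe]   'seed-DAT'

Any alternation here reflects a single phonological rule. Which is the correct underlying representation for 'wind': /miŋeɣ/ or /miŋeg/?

/miŋeg/

The root 'wind' surfaces as [miŋeg] and [miŋeɣe], with a stem-final [g] ~ [ɣ] alternation.
If /ɣ/ were underlying and a rule turned it into [g] in isolation, 'foot' would also alternate; but it has [ɣ] in both [neliɣ] and [neliɣe].
The alternation reflects intervocalic spirantization: voiced stops become fricatives between vowels. /g/ is underlying.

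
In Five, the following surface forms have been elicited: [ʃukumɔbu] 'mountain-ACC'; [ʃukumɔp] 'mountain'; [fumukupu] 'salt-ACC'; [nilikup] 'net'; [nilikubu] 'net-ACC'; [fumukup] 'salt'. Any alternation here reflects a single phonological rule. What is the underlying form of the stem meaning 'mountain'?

The stem for 'mountain' ends in [b] in [ʃukumɔbu] but [p] in [ʃukumɔp].
Compare 'salt', with invariant [p] in [fumukupu] and [fumukup]: an analysis with underlying /p/ and a rule producing [b] before the ACC suffix would wrongly predict alternation here too.
The underlying segment must be /b/; voiced obstruents become voiceless word-finally, yielding [p] there.
The underlying form of 'mountain' is therefore /ʃukumɔb/.

/ʃukumɔb/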